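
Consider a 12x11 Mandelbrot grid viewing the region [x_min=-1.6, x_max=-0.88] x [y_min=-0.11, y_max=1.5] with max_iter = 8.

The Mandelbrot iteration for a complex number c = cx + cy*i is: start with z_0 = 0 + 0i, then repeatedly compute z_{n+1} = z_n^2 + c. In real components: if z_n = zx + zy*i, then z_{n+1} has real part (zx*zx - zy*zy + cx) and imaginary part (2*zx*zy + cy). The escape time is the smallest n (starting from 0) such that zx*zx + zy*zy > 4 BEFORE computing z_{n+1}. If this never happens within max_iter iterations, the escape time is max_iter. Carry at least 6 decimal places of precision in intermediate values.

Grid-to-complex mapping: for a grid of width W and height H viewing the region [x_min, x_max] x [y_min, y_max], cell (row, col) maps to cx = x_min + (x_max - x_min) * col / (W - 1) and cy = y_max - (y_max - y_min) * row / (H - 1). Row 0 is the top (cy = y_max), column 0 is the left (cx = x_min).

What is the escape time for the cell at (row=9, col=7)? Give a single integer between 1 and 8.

Answer: 8

Derivation:
z_0 = 0 + 0i, c = -1.1418 + 0.0510i
Iter 1: z = -1.1418 + 0.0510i, |z|^2 = 1.3063
Iter 2: z = 0.1593 + -0.0655i, |z|^2 = 0.0297
Iter 3: z = -1.1207 + 0.0301i, |z|^2 = 1.2569
Iter 4: z = 0.1133 + -0.0166i, |z|^2 = 0.0131
Iter 5: z = -1.1293 + 0.0472i, |z|^2 = 1.2775
Iter 6: z = 0.1312 + -0.0557i, |z|^2 = 0.0203
Iter 7: z = -1.1277 + 0.0364i, |z|^2 = 1.2731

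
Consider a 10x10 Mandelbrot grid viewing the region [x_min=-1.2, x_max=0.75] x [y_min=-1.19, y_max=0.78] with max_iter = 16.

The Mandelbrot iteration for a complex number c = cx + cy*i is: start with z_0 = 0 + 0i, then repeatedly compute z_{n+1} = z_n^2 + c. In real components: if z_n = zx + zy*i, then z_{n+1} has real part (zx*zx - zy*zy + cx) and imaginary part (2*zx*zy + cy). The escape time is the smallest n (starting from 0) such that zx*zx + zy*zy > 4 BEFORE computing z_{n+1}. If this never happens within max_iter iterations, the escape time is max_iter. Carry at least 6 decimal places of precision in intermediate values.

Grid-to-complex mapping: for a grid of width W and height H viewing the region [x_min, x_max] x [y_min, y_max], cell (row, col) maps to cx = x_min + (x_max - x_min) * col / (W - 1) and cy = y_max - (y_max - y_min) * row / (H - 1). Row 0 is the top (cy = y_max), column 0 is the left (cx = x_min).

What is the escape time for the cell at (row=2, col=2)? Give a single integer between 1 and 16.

z_0 = 0 + 0i, c = -0.7667 + 0.3422i
Iter 1: z = -0.7667 + 0.3422i, |z|^2 = 0.7049
Iter 2: z = -0.2960 + -0.1825i, |z|^2 = 0.1209
Iter 3: z = -0.7124 + 0.4503i, |z|^2 = 0.7102
Iter 4: z = -0.4620 + -0.2993i, |z|^2 = 0.3030
Iter 5: z = -0.6428 + 0.6187i, |z|^2 = 0.7961
Iter 6: z = -0.7363 + -0.4533i, |z|^2 = 0.7476
Iter 7: z = -0.4300 + 1.0097i, |z|^2 = 1.2044
Iter 8: z = -1.6012 + -0.5262i, |z|^2 = 2.8408
Iter 9: z = 1.5204 + 2.0274i, |z|^2 = 6.4217
Escaped at iteration 9

Answer: 9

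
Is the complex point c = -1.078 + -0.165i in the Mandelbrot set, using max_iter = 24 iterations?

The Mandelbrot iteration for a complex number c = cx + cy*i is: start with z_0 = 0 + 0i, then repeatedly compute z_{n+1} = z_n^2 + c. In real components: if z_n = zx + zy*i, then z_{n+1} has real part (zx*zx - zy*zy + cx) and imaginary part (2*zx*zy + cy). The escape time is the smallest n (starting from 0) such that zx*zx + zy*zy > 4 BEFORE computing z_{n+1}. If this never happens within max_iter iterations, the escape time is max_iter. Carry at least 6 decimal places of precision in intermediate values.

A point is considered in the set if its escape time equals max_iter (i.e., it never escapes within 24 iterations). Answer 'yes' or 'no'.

z_0 = 0 + 0i, c = -1.0780 + -0.1650i
Iter 1: z = -1.0780 + -0.1650i, |z|^2 = 1.1893
Iter 2: z = 0.0569 + 0.1907i, |z|^2 = 0.0396
Iter 3: z = -1.1111 + -0.1433i, |z|^2 = 1.2552
Iter 4: z = 0.1361 + 0.1535i, |z|^2 = 0.0421
Iter 5: z = -1.0830 + -0.1232i, |z|^2 = 1.1881
Iter 6: z = 0.0798 + 0.1019i, |z|^2 = 0.0167
Iter 7: z = -1.0820 + -0.1487i, |z|^2 = 1.1929
Iter 8: z = 0.0706 + 0.1569i, |z|^2 = 0.0296
Iter 9: z = -1.0976 + -0.1428i, |z|^2 = 1.2252
Iter 10: z = 0.1064 + 0.1486i, |z|^2 = 0.0334
Iter 11: z = -1.0888 + -0.1334i, |z|^2 = 1.2032
Iter 12: z = 0.0896 + 0.1255i, |z|^2 = 0.0238
Iter 13: z = -1.0857 + -0.1425i, |z|^2 = 1.1991
Iter 14: z = 0.0805 + 0.1445i, |z|^2 = 0.0273
Iter 15: z = -1.0924 + -0.1417i, |z|^2 = 1.2134
Iter 16: z = 0.0952 + 0.1447i, |z|^2 = 0.0300
Iter 17: z = -1.0899 + -0.1374i, |z|^2 = 1.2067
Iter 18: z = 0.0909 + 0.1346i, |z|^2 = 0.0264
Iter 19: z = -1.0878 + -0.1405i, |z|^2 = 1.2032
Iter 20: z = 0.0857 + 0.1407i, |z|^2 = 0.0271
Iter 21: z = -1.0905 + -0.1409i, |z|^2 = 1.2090
Iter 22: z = 0.0913 + 0.1423i, |z|^2 = 0.0286
Iter 23: z = -1.0899 + -0.1390i, |z|^2 = 1.2072
Did not escape in 24 iterations → in set

Answer: yes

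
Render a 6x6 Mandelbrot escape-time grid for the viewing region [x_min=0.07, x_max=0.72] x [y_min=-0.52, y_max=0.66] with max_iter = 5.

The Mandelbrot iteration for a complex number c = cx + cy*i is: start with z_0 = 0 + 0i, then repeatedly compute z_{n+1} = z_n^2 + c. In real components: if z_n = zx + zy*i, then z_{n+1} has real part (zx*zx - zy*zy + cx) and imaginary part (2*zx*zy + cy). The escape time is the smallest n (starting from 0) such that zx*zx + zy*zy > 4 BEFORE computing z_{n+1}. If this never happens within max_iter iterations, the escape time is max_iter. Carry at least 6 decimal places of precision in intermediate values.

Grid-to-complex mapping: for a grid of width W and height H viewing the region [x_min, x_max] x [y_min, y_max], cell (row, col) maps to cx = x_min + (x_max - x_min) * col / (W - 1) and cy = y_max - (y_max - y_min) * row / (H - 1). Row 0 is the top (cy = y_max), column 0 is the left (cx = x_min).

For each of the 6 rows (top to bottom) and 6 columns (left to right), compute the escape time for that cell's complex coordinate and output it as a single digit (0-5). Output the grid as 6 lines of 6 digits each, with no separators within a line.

(row=0, col=0): c = 0.0700 + 0.6600i → escape time 5
(row=0, col=1): c = 0.2000 + 0.6600i → escape time 5
(row=0, col=2): c = 0.3300 + 0.6600i → escape time 5
(row=0, col=3): c = 0.4600 + 0.6600i → escape time 4
(row=0, col=4): c = 0.5900 + 0.6600i → escape time 3
(row=0, col=5): c = 0.7200 + 0.6600i → escape time 3
(row=1, col=0): c = 0.0700 + 0.4240i → escape time 5
(row=1, col=1): c = 0.2000 + 0.4240i → escape time 5
(row=1, col=2): c = 0.3300 + 0.4240i → escape time 5
(row=1, col=3): c = 0.4600 + 0.4240i → escape time 5
(row=1, col=4): c = 0.5900 + 0.4240i → escape time 4
(row=1, col=5): c = 0.7200 + 0.4240i → escape time 3
(row=2, col=0): c = 0.0700 + 0.1880i → escape time 5
(row=2, col=1): c = 0.2000 + 0.1880i → escape time 5
(row=2, col=2): c = 0.3300 + 0.1880i → escape time 5
(row=2, col=3): c = 0.4600 + 0.1880i → escape time 5
(row=2, col=4): c = 0.5900 + 0.1880i → escape time 4
(row=2, col=5): c = 0.7200 + 0.1880i → escape time 3
(row=3, col=0): c = 0.0700 + -0.0480i → escape time 5
(row=3, col=1): c = 0.2000 + -0.0480i → escape time 5
(row=3, col=2): c = 0.3300 + -0.0480i → escape time 5
(row=3, col=3): c = 0.4600 + -0.0480i → escape time 5
(row=3, col=4): c = 0.5900 + -0.0480i → escape time 4
(row=3, col=5): c = 0.7200 + -0.0480i → escape time 3
(row=4, col=0): c = 0.0700 + -0.2840i → escape time 5
(row=4, col=1): c = 0.2000 + -0.2840i → escape time 5
(row=4, col=2): c = 0.3300 + -0.2840i → escape time 5
(row=4, col=3): c = 0.4600 + -0.2840i → escape time 5
(row=4, col=4): c = 0.5900 + -0.2840i → escape time 4
(row=4, col=5): c = 0.7200 + -0.2840i → escape time 3
(row=5, col=0): c = 0.0700 + -0.5200i → escape time 5
(row=5, col=1): c = 0.2000 + -0.5200i → escape time 5
(row=5, col=2): c = 0.3300 + -0.5200i → escape time 5
(row=5, col=3): c = 0.4600 + -0.5200i → escape time 5
(row=5, col=4): c = 0.5900 + -0.5200i → escape time 3
(row=5, col=5): c = 0.7200 + -0.5200i → escape time 3

Answer: 555433
555543
555543
555543
555543
555533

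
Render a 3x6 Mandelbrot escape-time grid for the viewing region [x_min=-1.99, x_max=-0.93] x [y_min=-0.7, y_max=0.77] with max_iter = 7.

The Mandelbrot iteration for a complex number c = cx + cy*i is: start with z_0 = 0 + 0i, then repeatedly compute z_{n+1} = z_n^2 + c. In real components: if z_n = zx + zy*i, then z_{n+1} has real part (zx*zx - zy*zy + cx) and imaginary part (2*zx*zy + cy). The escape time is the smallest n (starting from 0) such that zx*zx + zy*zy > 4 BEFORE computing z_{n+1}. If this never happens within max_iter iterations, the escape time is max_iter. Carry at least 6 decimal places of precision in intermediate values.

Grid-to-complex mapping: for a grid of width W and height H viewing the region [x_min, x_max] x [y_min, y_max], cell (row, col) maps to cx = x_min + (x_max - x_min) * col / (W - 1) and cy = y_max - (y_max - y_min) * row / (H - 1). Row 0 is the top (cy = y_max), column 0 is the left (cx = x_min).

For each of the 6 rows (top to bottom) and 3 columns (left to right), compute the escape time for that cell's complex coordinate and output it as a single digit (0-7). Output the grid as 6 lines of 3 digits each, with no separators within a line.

(row=0, col=0): c = -1.9900 + 0.7700i → escape time 1
(row=0, col=1): c = -1.4600 + 0.7700i → escape time 3
(row=0, col=2): c = -0.9300 + 0.7700i → escape time 4
(row=1, col=0): c = -1.9900 + 0.4760i → escape time 1
(row=1, col=1): c = -1.4600 + 0.4760i → escape time 3
(row=1, col=2): c = -0.9300 + 0.4760i → escape time 5
(row=2, col=0): c = -1.9900 + 0.1820i → escape time 2
(row=2, col=1): c = -1.4600 + 0.1820i → escape time 5
(row=2, col=2): c = -0.9300 + 0.1820i → escape time 7
(row=3, col=0): c = -1.9900 + -0.1120i → escape time 3
(row=3, col=1): c = -1.4600 + -0.1120i → escape time 7
(row=3, col=2): c = -0.9300 + -0.1120i → escape time 7
(row=4, col=0): c = -1.9900 + -0.4060i → escape time 1
(row=4, col=1): c = -1.4600 + -0.4060i → escape time 4
(row=4, col=2): c = -0.9300 + -0.4060i → escape time 7
(row=5, col=0): c = -1.9900 + -0.7000i → escape time 1
(row=5, col=1): c = -1.4600 + -0.7000i → escape time 3
(row=5, col=2): c = -0.9300 + -0.7000i → escape time 4

Answer: 134
135
257
377
147
134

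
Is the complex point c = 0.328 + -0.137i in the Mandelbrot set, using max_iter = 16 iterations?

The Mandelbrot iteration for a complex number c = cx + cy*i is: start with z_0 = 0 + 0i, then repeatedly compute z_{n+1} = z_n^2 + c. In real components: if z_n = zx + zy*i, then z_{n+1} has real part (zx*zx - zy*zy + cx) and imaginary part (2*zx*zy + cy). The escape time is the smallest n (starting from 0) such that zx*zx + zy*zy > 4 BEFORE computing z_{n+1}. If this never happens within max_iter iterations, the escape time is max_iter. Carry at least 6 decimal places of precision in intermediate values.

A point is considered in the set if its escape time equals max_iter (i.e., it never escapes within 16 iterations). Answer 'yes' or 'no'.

Answer: yes

Derivation:
z_0 = 0 + 0i, c = 0.3280 + -0.1370i
Iter 1: z = 0.3280 + -0.1370i, |z|^2 = 0.1264
Iter 2: z = 0.4168 + -0.2269i, |z|^2 = 0.2252
Iter 3: z = 0.4503 + -0.3261i, |z|^2 = 0.3091
Iter 4: z = 0.4244 + -0.4307i, |z|^2 = 0.3656
Iter 5: z = 0.3226 + -0.5025i, |z|^2 = 0.3566
Iter 6: z = 0.1795 + -0.4613i, |z|^2 = 0.2450
Iter 7: z = 0.1475 + -0.3026i, |z|^2 = 0.1133
Iter 8: z = 0.2582 + -0.2263i, |z|^2 = 0.1178
Iter 9: z = 0.3435 + -0.2538i, |z|^2 = 0.1824
Iter 10: z = 0.3815 + -0.3114i, |z|^2 = 0.2425
Iter 11: z = 0.3766 + -0.3746i, |z|^2 = 0.2822
Iter 12: z = 0.3295 + -0.4192i, |z|^2 = 0.2843
Iter 13: z = 0.2609 + -0.4133i, |z|^2 = 0.2388
Iter 14: z = 0.2253 + -0.3526i, |z|^2 = 0.1751
Iter 15: z = 0.2544 + -0.2959i, |z|^2 = 0.1523
Did not escape in 16 iterations → in set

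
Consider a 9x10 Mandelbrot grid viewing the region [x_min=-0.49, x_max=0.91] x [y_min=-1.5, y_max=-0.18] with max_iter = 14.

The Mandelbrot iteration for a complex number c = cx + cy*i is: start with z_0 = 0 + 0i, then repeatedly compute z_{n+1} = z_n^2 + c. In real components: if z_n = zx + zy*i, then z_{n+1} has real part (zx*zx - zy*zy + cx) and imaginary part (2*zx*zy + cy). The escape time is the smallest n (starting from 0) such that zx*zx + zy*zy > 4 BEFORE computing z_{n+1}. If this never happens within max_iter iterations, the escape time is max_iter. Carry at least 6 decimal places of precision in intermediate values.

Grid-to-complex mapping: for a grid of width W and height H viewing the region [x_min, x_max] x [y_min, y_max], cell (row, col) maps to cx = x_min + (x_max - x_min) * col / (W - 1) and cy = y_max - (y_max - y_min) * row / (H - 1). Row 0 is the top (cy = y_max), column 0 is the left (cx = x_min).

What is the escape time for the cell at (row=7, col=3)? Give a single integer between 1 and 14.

z_0 = 0 + 0i, c = 0.0350 + -1.2067i
Iter 1: z = 0.0350 + -1.2067i, |z|^2 = 1.4573
Iter 2: z = -1.4198 + -1.2911i, |z|^2 = 3.6829
Iter 3: z = 0.3839 + 2.4597i, |z|^2 = 6.1974
Escaped at iteration 3

Answer: 3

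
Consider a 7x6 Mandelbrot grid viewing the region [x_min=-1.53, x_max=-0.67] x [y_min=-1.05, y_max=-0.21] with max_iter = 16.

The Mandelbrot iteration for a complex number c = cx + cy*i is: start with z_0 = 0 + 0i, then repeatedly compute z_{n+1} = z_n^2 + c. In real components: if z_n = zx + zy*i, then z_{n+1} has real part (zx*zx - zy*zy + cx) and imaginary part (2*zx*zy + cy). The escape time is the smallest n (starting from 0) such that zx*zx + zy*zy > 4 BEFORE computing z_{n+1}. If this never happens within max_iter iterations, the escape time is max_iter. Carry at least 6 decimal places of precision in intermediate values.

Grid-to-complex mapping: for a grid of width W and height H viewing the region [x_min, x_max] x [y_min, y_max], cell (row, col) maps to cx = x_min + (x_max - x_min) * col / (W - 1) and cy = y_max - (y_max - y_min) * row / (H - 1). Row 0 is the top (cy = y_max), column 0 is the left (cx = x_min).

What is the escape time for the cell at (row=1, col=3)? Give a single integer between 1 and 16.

Answer: 7

Derivation:
z_0 = 0 + 0i, c = -1.1000 + -0.3780i
Iter 1: z = -1.1000 + -0.3780i, |z|^2 = 1.3529
Iter 2: z = -0.0329 + 0.4536i, |z|^2 = 0.2068
Iter 3: z = -1.3047 + -0.4078i, |z|^2 = 1.8685
Iter 4: z = 0.4358 + 0.6862i, |z|^2 = 0.6608
Iter 5: z = -1.3809 + 0.2201i, |z|^2 = 1.9553
Iter 6: z = 0.7584 + -0.9859i, |z|^2 = 1.5472
Iter 7: z = -1.4969 + -1.8734i, |z|^2 = 5.7505
Escaped at iteration 7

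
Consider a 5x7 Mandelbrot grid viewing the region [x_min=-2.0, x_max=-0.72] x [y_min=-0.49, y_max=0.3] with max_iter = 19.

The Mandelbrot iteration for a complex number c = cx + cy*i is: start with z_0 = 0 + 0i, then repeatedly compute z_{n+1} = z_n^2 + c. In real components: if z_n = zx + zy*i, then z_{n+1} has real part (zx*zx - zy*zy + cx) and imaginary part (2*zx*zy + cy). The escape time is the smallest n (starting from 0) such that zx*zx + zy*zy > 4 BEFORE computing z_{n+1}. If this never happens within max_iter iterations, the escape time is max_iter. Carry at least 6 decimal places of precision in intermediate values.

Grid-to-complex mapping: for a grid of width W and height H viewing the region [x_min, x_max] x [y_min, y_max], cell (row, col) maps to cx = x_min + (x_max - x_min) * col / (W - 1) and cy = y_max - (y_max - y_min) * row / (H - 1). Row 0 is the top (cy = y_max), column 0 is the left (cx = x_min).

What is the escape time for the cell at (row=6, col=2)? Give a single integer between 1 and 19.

z_0 = 0 + 0i, c = -1.3600 + -0.4900i
Iter 1: z = -1.3600 + -0.4900i, |z|^2 = 2.0897
Iter 2: z = 0.2495 + 0.8428i, |z|^2 = 0.7726
Iter 3: z = -2.0081 + -0.0694i, |z|^2 = 4.0371
Escaped at iteration 3

Answer: 3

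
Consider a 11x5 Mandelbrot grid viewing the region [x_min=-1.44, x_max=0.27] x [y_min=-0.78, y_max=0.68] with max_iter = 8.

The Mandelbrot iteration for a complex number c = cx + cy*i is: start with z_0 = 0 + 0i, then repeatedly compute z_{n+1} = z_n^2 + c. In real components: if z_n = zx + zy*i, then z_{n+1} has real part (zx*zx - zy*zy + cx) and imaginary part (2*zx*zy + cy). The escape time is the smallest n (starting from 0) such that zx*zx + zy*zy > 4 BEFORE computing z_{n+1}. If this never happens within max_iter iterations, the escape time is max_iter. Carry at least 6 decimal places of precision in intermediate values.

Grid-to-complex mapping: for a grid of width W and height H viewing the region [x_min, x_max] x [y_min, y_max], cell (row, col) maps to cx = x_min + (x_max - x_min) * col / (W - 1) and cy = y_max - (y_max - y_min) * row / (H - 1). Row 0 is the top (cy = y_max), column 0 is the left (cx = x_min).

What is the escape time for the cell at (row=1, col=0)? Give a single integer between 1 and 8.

z_0 = 0 + 0i, c = -1.4400 + 0.3150i
Iter 1: z = -1.4400 + 0.3150i, |z|^2 = 2.1728
Iter 2: z = 0.5344 + -0.5922i, |z|^2 = 0.6363
Iter 3: z = -1.5051 + -0.3179i, |z|^2 = 2.3665
Iter 4: z = 0.7244 + 1.2720i, |z|^2 = 2.1428
Iter 5: z = -2.5333 + 2.1579i, |z|^2 = 11.0739
Escaped at iteration 5

Answer: 5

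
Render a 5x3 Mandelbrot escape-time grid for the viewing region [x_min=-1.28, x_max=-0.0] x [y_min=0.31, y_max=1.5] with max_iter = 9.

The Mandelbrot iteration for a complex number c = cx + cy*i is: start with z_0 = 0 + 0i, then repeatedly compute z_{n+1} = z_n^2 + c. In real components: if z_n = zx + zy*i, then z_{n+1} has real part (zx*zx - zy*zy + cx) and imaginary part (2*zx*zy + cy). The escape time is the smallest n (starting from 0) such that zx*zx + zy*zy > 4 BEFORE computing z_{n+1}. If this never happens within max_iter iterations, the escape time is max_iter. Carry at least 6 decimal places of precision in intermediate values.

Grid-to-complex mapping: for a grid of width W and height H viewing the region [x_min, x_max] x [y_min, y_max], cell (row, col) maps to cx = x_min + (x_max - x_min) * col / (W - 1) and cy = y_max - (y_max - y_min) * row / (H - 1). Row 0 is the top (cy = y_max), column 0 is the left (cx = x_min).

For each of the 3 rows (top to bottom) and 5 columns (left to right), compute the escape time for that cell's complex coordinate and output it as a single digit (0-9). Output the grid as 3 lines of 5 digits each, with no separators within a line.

(row=0, col=0): c = -1.2800 + 1.5000i → escape time 2
(row=0, col=1): c = -0.9600 + 1.5000i → escape time 2
(row=0, col=2): c = -0.6400 + 1.5000i → escape time 2
(row=0, col=3): c = -0.3200 + 1.5000i → escape time 2
(row=0, col=4): c = 0.0000 + 1.5000i → escape time 2
(row=1, col=0): c = -1.2800 + 0.9050i → escape time 3
(row=1, col=1): c = -0.9600 + 0.9050i → escape time 3
(row=1, col=2): c = -0.6400 + 0.9050i → escape time 4
(row=1, col=3): c = -0.3200 + 0.9050i → escape time 5
(row=1, col=4): c = 0.0000 + 0.9050i → escape time 7
(row=2, col=0): c = -1.2800 + 0.3100i → escape time 8
(row=2, col=1): c = -0.9600 + 0.3100i → escape time 9
(row=2, col=2): c = -0.6400 + 0.3100i → escape time 9
(row=2, col=3): c = -0.3200 + 0.3100i → escape time 9
(row=2, col=4): c = 0.0000 + 0.3100i → escape time 9

Answer: 22222
33457
89999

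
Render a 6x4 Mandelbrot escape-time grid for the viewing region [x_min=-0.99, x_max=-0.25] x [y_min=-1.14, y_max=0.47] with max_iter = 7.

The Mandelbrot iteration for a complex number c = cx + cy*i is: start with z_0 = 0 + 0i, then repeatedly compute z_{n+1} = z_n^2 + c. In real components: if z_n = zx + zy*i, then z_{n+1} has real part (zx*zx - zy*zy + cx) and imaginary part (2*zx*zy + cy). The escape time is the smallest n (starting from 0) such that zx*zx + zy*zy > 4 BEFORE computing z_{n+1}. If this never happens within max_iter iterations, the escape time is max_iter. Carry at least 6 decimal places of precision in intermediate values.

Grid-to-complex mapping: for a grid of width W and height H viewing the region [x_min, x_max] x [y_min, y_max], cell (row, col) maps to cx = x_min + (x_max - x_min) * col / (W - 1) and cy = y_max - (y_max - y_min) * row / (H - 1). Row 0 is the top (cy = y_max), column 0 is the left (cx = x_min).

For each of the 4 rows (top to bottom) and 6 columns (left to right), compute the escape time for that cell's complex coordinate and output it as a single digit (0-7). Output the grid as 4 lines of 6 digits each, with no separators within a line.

Answer: 567777
777777
456777
333344

Derivation:
(row=0, col=0): c = -0.9900 + 0.4700i → escape time 5
(row=0, col=1): c = -0.8420 + 0.4700i → escape time 6
(row=0, col=2): c = -0.6940 + 0.4700i → escape time 7
(row=0, col=3): c = -0.5460 + 0.4700i → escape time 7
(row=0, col=4): c = -0.3980 + 0.4700i → escape time 7
(row=0, col=5): c = -0.2500 + 0.4700i → escape time 7
(row=1, col=0): c = -0.9900 + -0.0667i → escape time 7
(row=1, col=1): c = -0.8420 + -0.0667i → escape time 7
(row=1, col=2): c = -0.6940 + -0.0667i → escape time 7
(row=1, col=3): c = -0.5460 + -0.0667i → escape time 7
(row=1, col=4): c = -0.3980 + -0.0667i → escape time 7
(row=1, col=5): c = -0.2500 + -0.0667i → escape time 7
(row=2, col=0): c = -0.9900 + -0.6033i → escape time 4
(row=2, col=1): c = -0.8420 + -0.6033i → escape time 5
(row=2, col=2): c = -0.6940 + -0.6033i → escape time 6
(row=2, col=3): c = -0.5460 + -0.6033i → escape time 7
(row=2, col=4): c = -0.3980 + -0.6033i → escape time 7
(row=2, col=5): c = -0.2500 + -0.6033i → escape time 7
(row=3, col=0): c = -0.9900 + -1.1400i → escape time 3
(row=3, col=1): c = -0.8420 + -1.1400i → escape time 3
(row=3, col=2): c = -0.6940 + -1.1400i → escape time 3
(row=3, col=3): c = -0.5460 + -1.1400i → escape time 3
(row=3, col=4): c = -0.3980 + -1.1400i → escape time 4
(row=3, col=5): c = -0.2500 + -1.1400i → escape time 4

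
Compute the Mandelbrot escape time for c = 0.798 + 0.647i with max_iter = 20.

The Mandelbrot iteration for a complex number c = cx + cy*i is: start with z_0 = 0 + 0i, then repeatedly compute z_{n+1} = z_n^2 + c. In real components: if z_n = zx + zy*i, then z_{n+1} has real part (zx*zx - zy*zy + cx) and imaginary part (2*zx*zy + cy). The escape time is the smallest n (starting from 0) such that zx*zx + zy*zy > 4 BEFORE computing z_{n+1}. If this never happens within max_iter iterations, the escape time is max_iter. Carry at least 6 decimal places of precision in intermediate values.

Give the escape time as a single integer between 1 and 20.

Answer: 3

Derivation:
z_0 = 0 + 0i, c = 0.7980 + 0.6470i
Iter 1: z = 0.7980 + 0.6470i, |z|^2 = 1.0554
Iter 2: z = 1.0162 + 1.6796i, |z|^2 = 3.8537
Iter 3: z = -0.9904 + 4.0606i, |z|^2 = 17.4697
Escaped at iteration 3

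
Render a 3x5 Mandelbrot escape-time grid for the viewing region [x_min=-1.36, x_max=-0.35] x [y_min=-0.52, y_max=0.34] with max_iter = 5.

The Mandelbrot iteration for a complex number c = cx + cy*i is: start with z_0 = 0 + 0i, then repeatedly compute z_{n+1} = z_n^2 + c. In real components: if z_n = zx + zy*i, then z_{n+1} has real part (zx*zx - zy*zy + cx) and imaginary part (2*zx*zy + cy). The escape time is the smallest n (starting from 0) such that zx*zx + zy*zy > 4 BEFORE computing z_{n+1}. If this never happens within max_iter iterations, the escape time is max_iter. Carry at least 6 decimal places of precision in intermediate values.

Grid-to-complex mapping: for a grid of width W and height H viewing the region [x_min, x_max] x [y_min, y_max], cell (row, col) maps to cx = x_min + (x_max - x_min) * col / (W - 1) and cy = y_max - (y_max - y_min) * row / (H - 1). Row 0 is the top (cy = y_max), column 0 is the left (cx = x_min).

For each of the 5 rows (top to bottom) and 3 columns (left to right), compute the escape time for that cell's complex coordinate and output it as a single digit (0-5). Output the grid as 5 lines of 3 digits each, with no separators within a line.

(row=0, col=0): c = -1.3600 + 0.3400i → escape time 5
(row=0, col=1): c = -0.8550 + 0.3400i → escape time 5
(row=0, col=2): c = -0.3500 + 0.3400i → escape time 5
(row=1, col=0): c = -1.3600 + 0.1250i → escape time 5
(row=1, col=1): c = -0.8550 + 0.1250i → escape time 5
(row=1, col=2): c = -0.3500 + 0.1250i → escape time 5
(row=2, col=0): c = -1.3600 + -0.0900i → escape time 5
(row=2, col=1): c = -0.8550 + -0.0900i → escape time 5
(row=2, col=2): c = -0.3500 + -0.0900i → escape time 5
(row=3, col=0): c = -1.3600 + -0.3050i → escape time 5
(row=3, col=1): c = -0.8550 + -0.3050i → escape time 5
(row=3, col=2): c = -0.3500 + -0.3050i → escape time 5
(row=4, col=0): c = -1.3600 + -0.5200i → escape time 3
(row=4, col=1): c = -0.8550 + -0.5200i → escape time 5
(row=4, col=2): c = -0.3500 + -0.5200i → escape time 5

Answer: 555
555
555
555
355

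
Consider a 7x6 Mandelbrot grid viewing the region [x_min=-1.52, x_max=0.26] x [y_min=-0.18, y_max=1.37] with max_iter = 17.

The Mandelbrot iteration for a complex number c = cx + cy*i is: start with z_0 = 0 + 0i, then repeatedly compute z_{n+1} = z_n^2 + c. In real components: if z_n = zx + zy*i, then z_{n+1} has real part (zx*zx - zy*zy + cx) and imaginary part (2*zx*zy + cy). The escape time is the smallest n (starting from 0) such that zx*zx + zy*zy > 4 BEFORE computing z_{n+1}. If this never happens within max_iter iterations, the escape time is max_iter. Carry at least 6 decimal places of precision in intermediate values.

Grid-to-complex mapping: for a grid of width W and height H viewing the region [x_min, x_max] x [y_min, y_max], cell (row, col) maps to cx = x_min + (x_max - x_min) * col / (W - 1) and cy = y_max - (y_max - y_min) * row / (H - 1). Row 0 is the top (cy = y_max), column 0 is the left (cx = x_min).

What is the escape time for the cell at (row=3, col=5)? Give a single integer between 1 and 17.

Answer: 17

Derivation:
z_0 = 0 + 0i, c = -0.0367 + 0.4400i
Iter 1: z = -0.0367 + 0.4400i, |z|^2 = 0.1949
Iter 2: z = -0.2289 + 0.4077i, |z|^2 = 0.2187
Iter 3: z = -0.1505 + 0.2533i, |z|^2 = 0.0868
Iter 4: z = -0.0782 + 0.3637i, |z|^2 = 0.1384
Iter 5: z = -0.1629 + 0.3831i, |z|^2 = 0.1733
Iter 6: z = -0.1569 + 0.3152i, |z|^2 = 0.1240
Iter 7: z = -0.1114 + 0.3411i, |z|^2 = 0.1287
Iter 8: z = -0.1406 + 0.3640i, |z|^2 = 0.1523
Iter 9: z = -0.1494 + 0.3376i, |z|^2 = 0.1363
Iter 10: z = -0.1284 + 0.3391i, |z|^2 = 0.1315
Iter 11: z = -0.1352 + 0.3530i, |z|^2 = 0.1428
Iter 12: z = -0.1430 + 0.3446i, |z|^2 = 0.1392
Iter 13: z = -0.1350 + 0.3415i, |z|^2 = 0.1348
Iter 14: z = -0.1351 + 0.3478i, |z|^2 = 0.1392
Iter 15: z = -0.1394 + 0.3460i, |z|^2 = 0.1392
Iter 16: z = -0.1370 + 0.3435i, |z|^2 = 0.1368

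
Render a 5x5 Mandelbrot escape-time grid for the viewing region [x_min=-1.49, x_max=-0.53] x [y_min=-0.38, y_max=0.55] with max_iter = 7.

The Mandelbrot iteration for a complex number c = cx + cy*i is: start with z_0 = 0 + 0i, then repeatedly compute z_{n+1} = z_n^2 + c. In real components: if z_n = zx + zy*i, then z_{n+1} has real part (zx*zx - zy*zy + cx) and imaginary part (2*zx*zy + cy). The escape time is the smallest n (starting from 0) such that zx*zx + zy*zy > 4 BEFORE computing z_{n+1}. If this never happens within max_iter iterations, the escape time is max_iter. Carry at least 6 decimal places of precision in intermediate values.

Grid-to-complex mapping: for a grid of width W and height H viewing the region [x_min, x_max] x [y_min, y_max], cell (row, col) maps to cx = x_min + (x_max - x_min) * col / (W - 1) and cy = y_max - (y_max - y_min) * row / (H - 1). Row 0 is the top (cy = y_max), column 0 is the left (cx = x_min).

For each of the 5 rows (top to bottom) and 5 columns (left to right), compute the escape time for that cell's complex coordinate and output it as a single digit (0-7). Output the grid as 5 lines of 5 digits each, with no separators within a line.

Answer: 33567
57777
77777
67777
47777

Derivation:
(row=0, col=0): c = -1.4900 + 0.5500i → escape time 3
(row=0, col=1): c = -1.2500 + 0.5500i → escape time 3
(row=0, col=2): c = -1.0100 + 0.5500i → escape time 5
(row=0, col=3): c = -0.7700 + 0.5500i → escape time 6
(row=0, col=4): c = -0.5300 + 0.5500i → escape time 7
(row=1, col=0): c = -1.4900 + 0.3175i → escape time 5
(row=1, col=1): c = -1.2500 + 0.3175i → escape time 7
(row=1, col=2): c = -1.0100 + 0.3175i → escape time 7
(row=1, col=3): c = -0.7700 + 0.3175i → escape time 7
(row=1, col=4): c = -0.5300 + 0.3175i → escape time 7
(row=2, col=0): c = -1.4900 + 0.0850i → escape time 7
(row=2, col=1): c = -1.2500 + 0.0850i → escape time 7
(row=2, col=2): c = -1.0100 + 0.0850i → escape time 7
(row=2, col=3): c = -0.7700 + 0.0850i → escape time 7
(row=2, col=4): c = -0.5300 + 0.0850i → escape time 7
(row=3, col=0): c = -1.4900 + -0.1475i → escape time 6
(row=3, col=1): c = -1.2500 + -0.1475i → escape time 7
(row=3, col=2): c = -1.0100 + -0.1475i → escape time 7
(row=3, col=3): c = -0.7700 + -0.1475i → escape time 7
(row=3, col=4): c = -0.5300 + -0.1475i → escape time 7
(row=4, col=0): c = -1.4900 + -0.3800i → escape time 4
(row=4, col=1): c = -1.2500 + -0.3800i → escape time 7
(row=4, col=2): c = -1.0100 + -0.3800i → escape time 7
(row=4, col=3): c = -0.7700 + -0.3800i → escape time 7
(row=4, col=4): c = -0.5300 + -0.3800i → escape time 7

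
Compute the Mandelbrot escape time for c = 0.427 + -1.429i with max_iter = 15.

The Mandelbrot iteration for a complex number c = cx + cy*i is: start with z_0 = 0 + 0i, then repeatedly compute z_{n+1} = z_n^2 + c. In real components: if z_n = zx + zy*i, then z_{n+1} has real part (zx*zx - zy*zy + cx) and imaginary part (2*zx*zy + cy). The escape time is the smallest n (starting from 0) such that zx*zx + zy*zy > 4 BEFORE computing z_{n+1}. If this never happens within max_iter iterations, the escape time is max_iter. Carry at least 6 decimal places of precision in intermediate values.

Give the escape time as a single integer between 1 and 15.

z_0 = 0 + 0i, c = 0.4270 + -1.4290i
Iter 1: z = 0.4270 + -1.4290i, |z|^2 = 2.2244
Iter 2: z = -1.4327 + -2.6494i, |z|^2 = 9.0718
Escaped at iteration 2

Answer: 2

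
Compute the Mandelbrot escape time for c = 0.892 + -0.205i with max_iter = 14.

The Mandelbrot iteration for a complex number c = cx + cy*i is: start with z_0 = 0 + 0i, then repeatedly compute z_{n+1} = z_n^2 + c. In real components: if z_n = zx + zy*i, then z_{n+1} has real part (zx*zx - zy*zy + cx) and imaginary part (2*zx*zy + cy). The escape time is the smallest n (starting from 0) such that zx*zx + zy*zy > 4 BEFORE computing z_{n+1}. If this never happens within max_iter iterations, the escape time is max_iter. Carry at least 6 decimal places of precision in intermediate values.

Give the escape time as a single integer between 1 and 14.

z_0 = 0 + 0i, c = 0.8920 + -0.2050i
Iter 1: z = 0.8920 + -0.2050i, |z|^2 = 0.8377
Iter 2: z = 1.6456 + -0.5707i, |z|^2 = 3.0338
Iter 3: z = 3.2744 + -2.0834i, |z|^2 = 15.0623
Escaped at iteration 3

Answer: 3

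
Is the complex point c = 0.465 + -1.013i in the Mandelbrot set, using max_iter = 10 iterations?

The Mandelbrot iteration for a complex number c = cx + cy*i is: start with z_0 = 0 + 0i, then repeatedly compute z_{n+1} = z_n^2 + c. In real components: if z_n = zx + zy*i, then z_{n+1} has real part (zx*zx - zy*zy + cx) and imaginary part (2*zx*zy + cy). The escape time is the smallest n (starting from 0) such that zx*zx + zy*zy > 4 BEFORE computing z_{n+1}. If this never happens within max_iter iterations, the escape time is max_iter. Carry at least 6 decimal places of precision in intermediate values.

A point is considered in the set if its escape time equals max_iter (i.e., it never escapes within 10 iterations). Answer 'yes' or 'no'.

Answer: no

Derivation:
z_0 = 0 + 0i, c = 0.4650 + -1.0130i
Iter 1: z = 0.4650 + -1.0130i, |z|^2 = 1.2424
Iter 2: z = -0.3449 + -1.9551i, |z|^2 = 3.9414
Iter 3: z = -3.2384 + 0.3358i, |z|^2 = 10.5999
Escaped at iteration 3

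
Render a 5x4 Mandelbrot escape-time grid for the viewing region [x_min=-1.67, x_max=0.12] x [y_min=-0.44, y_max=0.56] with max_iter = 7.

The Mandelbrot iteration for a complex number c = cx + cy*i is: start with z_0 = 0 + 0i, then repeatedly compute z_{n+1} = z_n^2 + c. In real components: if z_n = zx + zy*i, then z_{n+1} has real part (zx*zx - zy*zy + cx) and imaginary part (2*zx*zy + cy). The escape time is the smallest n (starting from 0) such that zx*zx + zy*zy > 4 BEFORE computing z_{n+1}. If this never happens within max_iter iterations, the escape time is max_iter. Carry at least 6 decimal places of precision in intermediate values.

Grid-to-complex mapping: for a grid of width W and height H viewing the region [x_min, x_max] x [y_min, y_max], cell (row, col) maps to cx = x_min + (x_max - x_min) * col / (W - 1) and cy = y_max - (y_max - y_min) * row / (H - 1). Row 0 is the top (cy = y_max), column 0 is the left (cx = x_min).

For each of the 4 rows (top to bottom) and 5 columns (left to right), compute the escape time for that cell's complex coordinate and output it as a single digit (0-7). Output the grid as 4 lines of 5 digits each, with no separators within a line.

(row=0, col=0): c = -1.6700 + 0.5600i → escape time 3
(row=0, col=1): c = -1.2225 + 0.5600i → escape time 4
(row=0, col=2): c = -0.7750 + 0.5600i → escape time 6
(row=0, col=3): c = -0.3275 + 0.5600i → escape time 7
(row=0, col=4): c = 0.1200 + 0.5600i → escape time 7
(row=1, col=0): c = -1.6700 + 0.2267i → escape time 4
(row=1, col=1): c = -1.2225 + 0.2267i → escape time 7
(row=1, col=2): c = -0.7750 + 0.2267i → escape time 7
(row=1, col=3): c = -0.3275 + 0.2267i → escape time 7
(row=1, col=4): c = 0.1200 + 0.2267i → escape time 7
(row=2, col=0): c = -1.6700 + -0.1067i → escape time 6
(row=2, col=1): c = -1.2225 + -0.1067i → escape time 7
(row=2, col=2): c = -0.7750 + -0.1067i → escape time 7
(row=2, col=3): c = -0.3275 + -0.1067i → escape time 7
(row=2, col=4): c = 0.1200 + -0.1067i → escape time 7
(row=3, col=0): c = -1.6700 + -0.4400i → escape time 3
(row=3, col=1): c = -1.2225 + -0.4400i → escape time 6
(row=3, col=2): c = -0.7750 + -0.4400i → escape time 7
(row=3, col=3): c = -0.3275 + -0.4400i → escape time 7
(row=3, col=4): c = 0.1200 + -0.4400i → escape time 7

Answer: 34677
47777
67777
36777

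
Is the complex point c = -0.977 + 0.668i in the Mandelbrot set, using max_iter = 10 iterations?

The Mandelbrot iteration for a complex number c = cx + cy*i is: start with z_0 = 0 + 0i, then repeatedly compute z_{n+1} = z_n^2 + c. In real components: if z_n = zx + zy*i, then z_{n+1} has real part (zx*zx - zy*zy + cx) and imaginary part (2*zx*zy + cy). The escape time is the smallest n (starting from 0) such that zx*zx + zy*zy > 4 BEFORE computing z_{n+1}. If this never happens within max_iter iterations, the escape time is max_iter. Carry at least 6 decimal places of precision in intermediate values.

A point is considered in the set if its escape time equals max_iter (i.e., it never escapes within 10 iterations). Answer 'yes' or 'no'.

z_0 = 0 + 0i, c = -0.9770 + 0.6680i
Iter 1: z = -0.9770 + 0.6680i, |z|^2 = 1.4008
Iter 2: z = -0.4687 + -0.6373i, |z|^2 = 0.6258
Iter 3: z = -1.1634 + 1.2654i, |z|^2 = 2.9548
Iter 4: z = -1.2246 + -2.2764i, |z|^2 = 6.6814
Escaped at iteration 4

Answer: no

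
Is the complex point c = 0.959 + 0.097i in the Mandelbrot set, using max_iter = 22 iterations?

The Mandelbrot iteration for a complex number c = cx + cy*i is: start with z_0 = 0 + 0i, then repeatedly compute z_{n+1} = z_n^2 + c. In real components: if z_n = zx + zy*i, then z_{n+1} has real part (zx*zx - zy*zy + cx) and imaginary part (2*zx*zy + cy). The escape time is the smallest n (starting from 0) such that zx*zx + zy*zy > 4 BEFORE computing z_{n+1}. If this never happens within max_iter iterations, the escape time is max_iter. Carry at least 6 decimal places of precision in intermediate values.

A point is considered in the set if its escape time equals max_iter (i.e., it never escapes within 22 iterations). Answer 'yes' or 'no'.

Answer: no

Derivation:
z_0 = 0 + 0i, c = 0.9590 + 0.0970i
Iter 1: z = 0.9590 + 0.0970i, |z|^2 = 0.9291
Iter 2: z = 1.8693 + 0.2830i, |z|^2 = 3.5743
Iter 3: z = 4.3731 + 1.1552i, |z|^2 = 20.4581
Escaped at iteration 3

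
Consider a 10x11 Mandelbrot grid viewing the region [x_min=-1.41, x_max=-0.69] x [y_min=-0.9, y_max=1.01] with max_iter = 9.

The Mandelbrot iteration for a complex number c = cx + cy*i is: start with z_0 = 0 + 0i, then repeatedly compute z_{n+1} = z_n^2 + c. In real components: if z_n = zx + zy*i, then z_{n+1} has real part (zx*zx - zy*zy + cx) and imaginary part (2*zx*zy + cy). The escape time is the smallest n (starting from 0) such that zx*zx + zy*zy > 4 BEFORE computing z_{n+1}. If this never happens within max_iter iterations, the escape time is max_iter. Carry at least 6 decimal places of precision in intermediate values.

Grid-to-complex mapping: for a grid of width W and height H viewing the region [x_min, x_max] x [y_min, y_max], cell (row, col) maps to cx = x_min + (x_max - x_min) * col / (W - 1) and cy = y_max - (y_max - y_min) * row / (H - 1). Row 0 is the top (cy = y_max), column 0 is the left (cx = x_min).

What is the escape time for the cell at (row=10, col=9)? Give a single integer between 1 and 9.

z_0 = 0 + 0i, c = -0.6900 + -0.9000i
Iter 1: z = -0.6900 + -0.9000i, |z|^2 = 1.2861
Iter 2: z = -1.0239 + 0.3420i, |z|^2 = 1.1653
Iter 3: z = 0.2414 + -1.6003i, |z|^2 = 2.6194
Iter 4: z = -3.1928 + -1.6727i, |z|^2 = 12.9920
Escaped at iteration 4

Answer: 4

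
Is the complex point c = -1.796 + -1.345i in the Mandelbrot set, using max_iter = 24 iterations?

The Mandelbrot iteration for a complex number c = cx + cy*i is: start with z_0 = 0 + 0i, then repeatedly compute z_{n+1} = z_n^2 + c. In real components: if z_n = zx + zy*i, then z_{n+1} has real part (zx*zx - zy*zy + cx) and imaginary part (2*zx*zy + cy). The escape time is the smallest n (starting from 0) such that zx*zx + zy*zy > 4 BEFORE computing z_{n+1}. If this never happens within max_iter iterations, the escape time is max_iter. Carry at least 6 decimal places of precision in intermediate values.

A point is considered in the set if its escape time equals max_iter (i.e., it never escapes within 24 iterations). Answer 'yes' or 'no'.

z_0 = 0 + 0i, c = -1.7960 + -1.3450i
Iter 1: z = -1.7960 + -1.3450i, |z|^2 = 5.0346
Escaped at iteration 1

Answer: no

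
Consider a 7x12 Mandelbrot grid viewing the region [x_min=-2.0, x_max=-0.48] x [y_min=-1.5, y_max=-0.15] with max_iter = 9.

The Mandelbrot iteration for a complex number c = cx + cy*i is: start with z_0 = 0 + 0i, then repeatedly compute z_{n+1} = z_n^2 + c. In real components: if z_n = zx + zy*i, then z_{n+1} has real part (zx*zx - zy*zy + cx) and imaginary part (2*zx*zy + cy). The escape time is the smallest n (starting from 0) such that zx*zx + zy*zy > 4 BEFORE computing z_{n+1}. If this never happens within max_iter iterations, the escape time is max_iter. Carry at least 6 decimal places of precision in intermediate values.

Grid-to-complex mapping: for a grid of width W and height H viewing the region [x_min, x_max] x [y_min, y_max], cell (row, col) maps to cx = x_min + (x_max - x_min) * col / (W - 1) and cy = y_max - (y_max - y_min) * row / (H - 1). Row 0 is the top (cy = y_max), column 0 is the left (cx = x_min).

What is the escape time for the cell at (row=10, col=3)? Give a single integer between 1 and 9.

z_0 = 0 + 0i, c = -1.2400 + -1.3773i
Iter 1: z = -1.2400 + -1.3773i, |z|^2 = 3.4345
Iter 2: z = -1.5993 + 2.0384i, |z|^2 = 6.7126
Escaped at iteration 2

Answer: 2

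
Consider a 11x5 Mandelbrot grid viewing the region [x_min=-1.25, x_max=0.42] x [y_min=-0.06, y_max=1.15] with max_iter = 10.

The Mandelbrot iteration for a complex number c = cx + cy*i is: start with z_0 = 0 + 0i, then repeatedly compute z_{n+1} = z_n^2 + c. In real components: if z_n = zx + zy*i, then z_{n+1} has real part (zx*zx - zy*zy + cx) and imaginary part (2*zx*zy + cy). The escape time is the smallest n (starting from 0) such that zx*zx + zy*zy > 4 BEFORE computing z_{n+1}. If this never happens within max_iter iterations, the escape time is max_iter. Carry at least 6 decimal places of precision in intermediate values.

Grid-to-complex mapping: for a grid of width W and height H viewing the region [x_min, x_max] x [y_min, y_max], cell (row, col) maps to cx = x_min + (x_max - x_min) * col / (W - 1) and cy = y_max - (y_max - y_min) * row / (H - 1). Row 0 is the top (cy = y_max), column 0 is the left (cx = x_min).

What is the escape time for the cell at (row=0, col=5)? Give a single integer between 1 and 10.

z_0 = 0 + 0i, c = -0.4150 + 1.1500i
Iter 1: z = -0.4150 + 1.1500i, |z|^2 = 1.4947
Iter 2: z = -1.5653 + 0.1955i, |z|^2 = 2.4883
Iter 3: z = 1.9969 + 0.5380i, |z|^2 = 4.2769
Escaped at iteration 3

Answer: 3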